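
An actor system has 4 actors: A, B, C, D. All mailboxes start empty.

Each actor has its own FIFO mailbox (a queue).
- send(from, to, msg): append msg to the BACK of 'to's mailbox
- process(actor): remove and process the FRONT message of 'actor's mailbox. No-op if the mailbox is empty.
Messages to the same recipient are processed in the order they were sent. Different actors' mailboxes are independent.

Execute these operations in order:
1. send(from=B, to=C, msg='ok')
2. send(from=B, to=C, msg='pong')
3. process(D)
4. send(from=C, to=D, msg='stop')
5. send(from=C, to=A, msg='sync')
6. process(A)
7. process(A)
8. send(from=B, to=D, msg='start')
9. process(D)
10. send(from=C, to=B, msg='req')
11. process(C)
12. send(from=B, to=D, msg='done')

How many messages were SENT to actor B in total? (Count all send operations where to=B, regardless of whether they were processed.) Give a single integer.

Answer: 1

Derivation:
After 1 (send(from=B, to=C, msg='ok')): A:[] B:[] C:[ok] D:[]
After 2 (send(from=B, to=C, msg='pong')): A:[] B:[] C:[ok,pong] D:[]
After 3 (process(D)): A:[] B:[] C:[ok,pong] D:[]
After 4 (send(from=C, to=D, msg='stop')): A:[] B:[] C:[ok,pong] D:[stop]
After 5 (send(from=C, to=A, msg='sync')): A:[sync] B:[] C:[ok,pong] D:[stop]
After 6 (process(A)): A:[] B:[] C:[ok,pong] D:[stop]
After 7 (process(A)): A:[] B:[] C:[ok,pong] D:[stop]
After 8 (send(from=B, to=D, msg='start')): A:[] B:[] C:[ok,pong] D:[stop,start]
After 9 (process(D)): A:[] B:[] C:[ok,pong] D:[start]
After 10 (send(from=C, to=B, msg='req')): A:[] B:[req] C:[ok,pong] D:[start]
After 11 (process(C)): A:[] B:[req] C:[pong] D:[start]
After 12 (send(from=B, to=D, msg='done')): A:[] B:[req] C:[pong] D:[start,done]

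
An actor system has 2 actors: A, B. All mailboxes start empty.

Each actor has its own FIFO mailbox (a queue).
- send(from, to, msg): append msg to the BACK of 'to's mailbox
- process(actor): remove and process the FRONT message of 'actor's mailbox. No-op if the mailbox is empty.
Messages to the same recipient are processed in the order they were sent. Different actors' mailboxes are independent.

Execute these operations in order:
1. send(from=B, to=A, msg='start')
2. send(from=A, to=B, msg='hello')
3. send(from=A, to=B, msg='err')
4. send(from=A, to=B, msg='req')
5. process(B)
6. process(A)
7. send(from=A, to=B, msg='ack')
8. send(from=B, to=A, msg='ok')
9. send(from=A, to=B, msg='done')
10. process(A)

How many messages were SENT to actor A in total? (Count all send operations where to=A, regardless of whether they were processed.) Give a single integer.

After 1 (send(from=B, to=A, msg='start')): A:[start] B:[]
After 2 (send(from=A, to=B, msg='hello')): A:[start] B:[hello]
After 3 (send(from=A, to=B, msg='err')): A:[start] B:[hello,err]
After 4 (send(from=A, to=B, msg='req')): A:[start] B:[hello,err,req]
After 5 (process(B)): A:[start] B:[err,req]
After 6 (process(A)): A:[] B:[err,req]
After 7 (send(from=A, to=B, msg='ack')): A:[] B:[err,req,ack]
After 8 (send(from=B, to=A, msg='ok')): A:[ok] B:[err,req,ack]
After 9 (send(from=A, to=B, msg='done')): A:[ok] B:[err,req,ack,done]
After 10 (process(A)): A:[] B:[err,req,ack,done]

Answer: 2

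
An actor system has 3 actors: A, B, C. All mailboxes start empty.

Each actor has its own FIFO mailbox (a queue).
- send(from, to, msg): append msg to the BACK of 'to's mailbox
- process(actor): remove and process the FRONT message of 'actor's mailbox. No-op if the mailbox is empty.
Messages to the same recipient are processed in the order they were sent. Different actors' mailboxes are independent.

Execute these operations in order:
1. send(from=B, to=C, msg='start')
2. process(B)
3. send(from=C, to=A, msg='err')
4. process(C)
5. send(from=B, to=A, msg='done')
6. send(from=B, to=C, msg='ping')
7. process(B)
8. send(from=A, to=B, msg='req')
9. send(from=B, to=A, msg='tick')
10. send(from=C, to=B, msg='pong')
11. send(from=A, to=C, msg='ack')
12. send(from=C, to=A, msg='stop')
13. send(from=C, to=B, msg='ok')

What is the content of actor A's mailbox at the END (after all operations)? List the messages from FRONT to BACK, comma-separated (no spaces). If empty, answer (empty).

After 1 (send(from=B, to=C, msg='start')): A:[] B:[] C:[start]
After 2 (process(B)): A:[] B:[] C:[start]
After 3 (send(from=C, to=A, msg='err')): A:[err] B:[] C:[start]
After 4 (process(C)): A:[err] B:[] C:[]
After 5 (send(from=B, to=A, msg='done')): A:[err,done] B:[] C:[]
After 6 (send(from=B, to=C, msg='ping')): A:[err,done] B:[] C:[ping]
After 7 (process(B)): A:[err,done] B:[] C:[ping]
After 8 (send(from=A, to=B, msg='req')): A:[err,done] B:[req] C:[ping]
After 9 (send(from=B, to=A, msg='tick')): A:[err,done,tick] B:[req] C:[ping]
After 10 (send(from=C, to=B, msg='pong')): A:[err,done,tick] B:[req,pong] C:[ping]
After 11 (send(from=A, to=C, msg='ack')): A:[err,done,tick] B:[req,pong] C:[ping,ack]
After 12 (send(from=C, to=A, msg='stop')): A:[err,done,tick,stop] B:[req,pong] C:[ping,ack]
After 13 (send(from=C, to=B, msg='ok')): A:[err,done,tick,stop] B:[req,pong,ok] C:[ping,ack]

Answer: err,done,tick,stop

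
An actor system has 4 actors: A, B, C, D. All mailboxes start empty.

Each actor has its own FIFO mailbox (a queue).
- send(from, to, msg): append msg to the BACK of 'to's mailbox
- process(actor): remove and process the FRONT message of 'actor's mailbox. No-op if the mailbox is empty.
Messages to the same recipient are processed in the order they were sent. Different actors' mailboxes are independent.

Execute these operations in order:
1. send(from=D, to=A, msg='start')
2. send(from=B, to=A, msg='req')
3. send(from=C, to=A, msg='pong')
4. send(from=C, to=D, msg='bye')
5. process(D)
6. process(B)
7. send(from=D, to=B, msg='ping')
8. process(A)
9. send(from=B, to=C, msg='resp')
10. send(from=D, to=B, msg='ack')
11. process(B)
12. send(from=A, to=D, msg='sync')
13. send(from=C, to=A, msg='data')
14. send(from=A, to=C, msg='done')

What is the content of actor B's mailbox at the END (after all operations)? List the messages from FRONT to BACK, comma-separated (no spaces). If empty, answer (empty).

After 1 (send(from=D, to=A, msg='start')): A:[start] B:[] C:[] D:[]
After 2 (send(from=B, to=A, msg='req')): A:[start,req] B:[] C:[] D:[]
After 3 (send(from=C, to=A, msg='pong')): A:[start,req,pong] B:[] C:[] D:[]
After 4 (send(from=C, to=D, msg='bye')): A:[start,req,pong] B:[] C:[] D:[bye]
After 5 (process(D)): A:[start,req,pong] B:[] C:[] D:[]
After 6 (process(B)): A:[start,req,pong] B:[] C:[] D:[]
After 7 (send(from=D, to=B, msg='ping')): A:[start,req,pong] B:[ping] C:[] D:[]
After 8 (process(A)): A:[req,pong] B:[ping] C:[] D:[]
After 9 (send(from=B, to=C, msg='resp')): A:[req,pong] B:[ping] C:[resp] D:[]
After 10 (send(from=D, to=B, msg='ack')): A:[req,pong] B:[ping,ack] C:[resp] D:[]
After 11 (process(B)): A:[req,pong] B:[ack] C:[resp] D:[]
After 12 (send(from=A, to=D, msg='sync')): A:[req,pong] B:[ack] C:[resp] D:[sync]
After 13 (send(from=C, to=A, msg='data')): A:[req,pong,data] B:[ack] C:[resp] D:[sync]
After 14 (send(from=A, to=C, msg='done')): A:[req,pong,data] B:[ack] C:[resp,done] D:[sync]

Answer: ack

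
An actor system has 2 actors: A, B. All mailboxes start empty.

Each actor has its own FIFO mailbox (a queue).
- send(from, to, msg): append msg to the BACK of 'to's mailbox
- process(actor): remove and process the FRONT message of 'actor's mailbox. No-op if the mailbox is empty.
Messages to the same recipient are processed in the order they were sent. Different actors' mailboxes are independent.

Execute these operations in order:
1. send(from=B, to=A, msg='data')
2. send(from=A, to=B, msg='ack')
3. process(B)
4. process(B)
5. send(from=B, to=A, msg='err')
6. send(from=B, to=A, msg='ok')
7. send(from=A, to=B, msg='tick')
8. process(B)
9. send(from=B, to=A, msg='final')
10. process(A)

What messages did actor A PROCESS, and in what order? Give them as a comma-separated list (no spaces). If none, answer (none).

After 1 (send(from=B, to=A, msg='data')): A:[data] B:[]
After 2 (send(from=A, to=B, msg='ack')): A:[data] B:[ack]
After 3 (process(B)): A:[data] B:[]
After 4 (process(B)): A:[data] B:[]
After 5 (send(from=B, to=A, msg='err')): A:[data,err] B:[]
After 6 (send(from=B, to=A, msg='ok')): A:[data,err,ok] B:[]
After 7 (send(from=A, to=B, msg='tick')): A:[data,err,ok] B:[tick]
After 8 (process(B)): A:[data,err,ok] B:[]
After 9 (send(from=B, to=A, msg='final')): A:[data,err,ok,final] B:[]
After 10 (process(A)): A:[err,ok,final] B:[]

Answer: data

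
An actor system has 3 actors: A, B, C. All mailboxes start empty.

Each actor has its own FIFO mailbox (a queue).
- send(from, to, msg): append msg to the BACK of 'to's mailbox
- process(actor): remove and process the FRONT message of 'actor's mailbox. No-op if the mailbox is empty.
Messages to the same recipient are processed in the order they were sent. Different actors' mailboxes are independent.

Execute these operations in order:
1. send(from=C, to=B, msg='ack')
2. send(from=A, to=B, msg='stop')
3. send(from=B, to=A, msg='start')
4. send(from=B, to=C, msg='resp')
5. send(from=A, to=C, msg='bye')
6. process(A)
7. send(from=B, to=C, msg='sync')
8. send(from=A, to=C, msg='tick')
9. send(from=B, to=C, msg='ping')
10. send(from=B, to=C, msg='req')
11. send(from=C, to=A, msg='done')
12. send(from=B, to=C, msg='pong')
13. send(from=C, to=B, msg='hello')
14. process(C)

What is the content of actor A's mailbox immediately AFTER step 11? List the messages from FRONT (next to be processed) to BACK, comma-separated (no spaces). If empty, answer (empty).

After 1 (send(from=C, to=B, msg='ack')): A:[] B:[ack] C:[]
After 2 (send(from=A, to=B, msg='stop')): A:[] B:[ack,stop] C:[]
After 3 (send(from=B, to=A, msg='start')): A:[start] B:[ack,stop] C:[]
After 4 (send(from=B, to=C, msg='resp')): A:[start] B:[ack,stop] C:[resp]
After 5 (send(from=A, to=C, msg='bye')): A:[start] B:[ack,stop] C:[resp,bye]
After 6 (process(A)): A:[] B:[ack,stop] C:[resp,bye]
After 7 (send(from=B, to=C, msg='sync')): A:[] B:[ack,stop] C:[resp,bye,sync]
After 8 (send(from=A, to=C, msg='tick')): A:[] B:[ack,stop] C:[resp,bye,sync,tick]
After 9 (send(from=B, to=C, msg='ping')): A:[] B:[ack,stop] C:[resp,bye,sync,tick,ping]
After 10 (send(from=B, to=C, msg='req')): A:[] B:[ack,stop] C:[resp,bye,sync,tick,ping,req]
After 11 (send(from=C, to=A, msg='done')): A:[done] B:[ack,stop] C:[resp,bye,sync,tick,ping,req]

done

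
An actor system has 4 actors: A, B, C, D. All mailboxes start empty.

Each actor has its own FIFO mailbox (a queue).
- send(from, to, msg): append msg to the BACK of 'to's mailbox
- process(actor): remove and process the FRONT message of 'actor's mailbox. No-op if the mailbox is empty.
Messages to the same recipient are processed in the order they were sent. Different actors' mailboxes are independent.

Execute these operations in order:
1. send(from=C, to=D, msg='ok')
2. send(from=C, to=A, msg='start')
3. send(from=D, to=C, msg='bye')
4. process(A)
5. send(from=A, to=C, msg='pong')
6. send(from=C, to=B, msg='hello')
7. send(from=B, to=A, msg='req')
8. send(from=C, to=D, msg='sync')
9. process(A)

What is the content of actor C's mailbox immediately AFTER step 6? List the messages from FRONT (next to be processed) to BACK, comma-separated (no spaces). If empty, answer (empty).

After 1 (send(from=C, to=D, msg='ok')): A:[] B:[] C:[] D:[ok]
After 2 (send(from=C, to=A, msg='start')): A:[start] B:[] C:[] D:[ok]
After 3 (send(from=D, to=C, msg='bye')): A:[start] B:[] C:[bye] D:[ok]
After 4 (process(A)): A:[] B:[] C:[bye] D:[ok]
After 5 (send(from=A, to=C, msg='pong')): A:[] B:[] C:[bye,pong] D:[ok]
After 6 (send(from=C, to=B, msg='hello')): A:[] B:[hello] C:[bye,pong] D:[ok]

bye,pong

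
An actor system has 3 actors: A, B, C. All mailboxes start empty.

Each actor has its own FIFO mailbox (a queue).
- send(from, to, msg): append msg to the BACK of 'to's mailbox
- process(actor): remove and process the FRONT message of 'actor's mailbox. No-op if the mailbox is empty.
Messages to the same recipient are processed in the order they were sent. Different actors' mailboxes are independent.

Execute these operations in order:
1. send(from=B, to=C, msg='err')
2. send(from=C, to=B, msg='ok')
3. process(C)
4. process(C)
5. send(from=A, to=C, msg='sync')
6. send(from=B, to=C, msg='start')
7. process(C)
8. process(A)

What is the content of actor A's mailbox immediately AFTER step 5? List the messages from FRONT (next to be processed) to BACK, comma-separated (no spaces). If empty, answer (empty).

After 1 (send(from=B, to=C, msg='err')): A:[] B:[] C:[err]
After 2 (send(from=C, to=B, msg='ok')): A:[] B:[ok] C:[err]
After 3 (process(C)): A:[] B:[ok] C:[]
After 4 (process(C)): A:[] B:[ok] C:[]
After 5 (send(from=A, to=C, msg='sync')): A:[] B:[ok] C:[sync]

(empty)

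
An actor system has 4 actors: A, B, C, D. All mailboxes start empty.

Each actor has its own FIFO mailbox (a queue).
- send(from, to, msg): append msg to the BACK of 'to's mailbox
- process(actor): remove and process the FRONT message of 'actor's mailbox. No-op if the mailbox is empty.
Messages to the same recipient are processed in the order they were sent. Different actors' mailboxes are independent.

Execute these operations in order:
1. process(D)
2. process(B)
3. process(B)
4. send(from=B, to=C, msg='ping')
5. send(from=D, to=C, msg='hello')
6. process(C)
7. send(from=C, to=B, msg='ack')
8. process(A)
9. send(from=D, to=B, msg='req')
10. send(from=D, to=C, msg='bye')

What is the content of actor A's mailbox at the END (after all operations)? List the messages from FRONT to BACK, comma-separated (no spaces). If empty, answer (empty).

Answer: (empty)

Derivation:
After 1 (process(D)): A:[] B:[] C:[] D:[]
After 2 (process(B)): A:[] B:[] C:[] D:[]
After 3 (process(B)): A:[] B:[] C:[] D:[]
After 4 (send(from=B, to=C, msg='ping')): A:[] B:[] C:[ping] D:[]
After 5 (send(from=D, to=C, msg='hello')): A:[] B:[] C:[ping,hello] D:[]
After 6 (process(C)): A:[] B:[] C:[hello] D:[]
After 7 (send(from=C, to=B, msg='ack')): A:[] B:[ack] C:[hello] D:[]
After 8 (process(A)): A:[] B:[ack] C:[hello] D:[]
After 9 (send(from=D, to=B, msg='req')): A:[] B:[ack,req] C:[hello] D:[]
After 10 (send(from=D, to=C, msg='bye')): A:[] B:[ack,req] C:[hello,bye] D:[]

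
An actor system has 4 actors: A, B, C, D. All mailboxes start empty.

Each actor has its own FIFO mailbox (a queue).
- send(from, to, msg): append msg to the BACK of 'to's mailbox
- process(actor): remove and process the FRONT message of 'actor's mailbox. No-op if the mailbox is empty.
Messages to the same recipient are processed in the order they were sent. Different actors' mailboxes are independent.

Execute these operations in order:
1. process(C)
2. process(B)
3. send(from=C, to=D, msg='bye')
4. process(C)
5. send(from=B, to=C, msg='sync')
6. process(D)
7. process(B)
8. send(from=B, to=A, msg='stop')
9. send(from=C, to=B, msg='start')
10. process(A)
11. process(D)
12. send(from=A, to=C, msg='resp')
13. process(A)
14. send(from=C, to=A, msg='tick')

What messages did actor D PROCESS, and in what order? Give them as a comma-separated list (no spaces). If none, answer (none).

Answer: bye

Derivation:
After 1 (process(C)): A:[] B:[] C:[] D:[]
After 2 (process(B)): A:[] B:[] C:[] D:[]
After 3 (send(from=C, to=D, msg='bye')): A:[] B:[] C:[] D:[bye]
After 4 (process(C)): A:[] B:[] C:[] D:[bye]
After 5 (send(from=B, to=C, msg='sync')): A:[] B:[] C:[sync] D:[bye]
After 6 (process(D)): A:[] B:[] C:[sync] D:[]
After 7 (process(B)): A:[] B:[] C:[sync] D:[]
After 8 (send(from=B, to=A, msg='stop')): A:[stop] B:[] C:[sync] D:[]
After 9 (send(from=C, to=B, msg='start')): A:[stop] B:[start] C:[sync] D:[]
After 10 (process(A)): A:[] B:[start] C:[sync] D:[]
After 11 (process(D)): A:[] B:[start] C:[sync] D:[]
After 12 (send(from=A, to=C, msg='resp')): A:[] B:[start] C:[sync,resp] D:[]
After 13 (process(A)): A:[] B:[start] C:[sync,resp] D:[]
After 14 (send(from=C, to=A, msg='tick')): A:[tick] B:[start] C:[sync,resp] D:[]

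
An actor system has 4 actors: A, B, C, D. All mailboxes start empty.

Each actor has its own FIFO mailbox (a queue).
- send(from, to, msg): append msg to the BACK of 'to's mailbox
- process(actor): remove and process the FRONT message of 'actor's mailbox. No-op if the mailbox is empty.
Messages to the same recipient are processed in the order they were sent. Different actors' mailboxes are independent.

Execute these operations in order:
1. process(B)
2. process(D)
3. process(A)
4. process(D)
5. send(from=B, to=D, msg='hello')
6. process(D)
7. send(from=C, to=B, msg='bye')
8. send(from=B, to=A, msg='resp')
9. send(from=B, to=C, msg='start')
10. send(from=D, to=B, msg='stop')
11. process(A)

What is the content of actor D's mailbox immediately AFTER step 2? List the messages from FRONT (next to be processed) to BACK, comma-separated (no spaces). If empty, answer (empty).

After 1 (process(B)): A:[] B:[] C:[] D:[]
After 2 (process(D)): A:[] B:[] C:[] D:[]

(empty)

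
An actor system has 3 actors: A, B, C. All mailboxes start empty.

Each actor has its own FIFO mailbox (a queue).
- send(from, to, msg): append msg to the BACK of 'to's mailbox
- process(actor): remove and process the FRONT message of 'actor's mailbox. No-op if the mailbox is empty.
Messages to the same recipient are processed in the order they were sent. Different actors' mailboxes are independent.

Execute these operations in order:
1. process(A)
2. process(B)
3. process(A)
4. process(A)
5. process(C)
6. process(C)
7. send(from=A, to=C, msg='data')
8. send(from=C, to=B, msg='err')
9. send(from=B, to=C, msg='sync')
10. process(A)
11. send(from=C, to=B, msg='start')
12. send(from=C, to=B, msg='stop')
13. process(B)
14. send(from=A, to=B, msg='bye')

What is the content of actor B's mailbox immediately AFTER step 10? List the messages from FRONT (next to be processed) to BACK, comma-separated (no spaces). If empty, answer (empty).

After 1 (process(A)): A:[] B:[] C:[]
After 2 (process(B)): A:[] B:[] C:[]
After 3 (process(A)): A:[] B:[] C:[]
After 4 (process(A)): A:[] B:[] C:[]
After 5 (process(C)): A:[] B:[] C:[]
After 6 (process(C)): A:[] B:[] C:[]
After 7 (send(from=A, to=C, msg='data')): A:[] B:[] C:[data]
After 8 (send(from=C, to=B, msg='err')): A:[] B:[err] C:[data]
After 9 (send(from=B, to=C, msg='sync')): A:[] B:[err] C:[data,sync]
After 10 (process(A)): A:[] B:[err] C:[data,sync]

err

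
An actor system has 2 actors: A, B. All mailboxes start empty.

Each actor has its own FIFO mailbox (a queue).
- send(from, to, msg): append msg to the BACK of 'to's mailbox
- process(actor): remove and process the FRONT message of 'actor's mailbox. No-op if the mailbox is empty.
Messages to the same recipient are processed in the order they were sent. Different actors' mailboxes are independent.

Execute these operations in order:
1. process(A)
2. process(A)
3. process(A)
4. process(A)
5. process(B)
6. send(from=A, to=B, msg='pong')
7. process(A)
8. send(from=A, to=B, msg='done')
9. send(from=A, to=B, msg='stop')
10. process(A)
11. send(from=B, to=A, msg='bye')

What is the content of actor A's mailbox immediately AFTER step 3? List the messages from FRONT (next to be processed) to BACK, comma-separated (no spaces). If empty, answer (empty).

After 1 (process(A)): A:[] B:[]
After 2 (process(A)): A:[] B:[]
After 3 (process(A)): A:[] B:[]

(empty)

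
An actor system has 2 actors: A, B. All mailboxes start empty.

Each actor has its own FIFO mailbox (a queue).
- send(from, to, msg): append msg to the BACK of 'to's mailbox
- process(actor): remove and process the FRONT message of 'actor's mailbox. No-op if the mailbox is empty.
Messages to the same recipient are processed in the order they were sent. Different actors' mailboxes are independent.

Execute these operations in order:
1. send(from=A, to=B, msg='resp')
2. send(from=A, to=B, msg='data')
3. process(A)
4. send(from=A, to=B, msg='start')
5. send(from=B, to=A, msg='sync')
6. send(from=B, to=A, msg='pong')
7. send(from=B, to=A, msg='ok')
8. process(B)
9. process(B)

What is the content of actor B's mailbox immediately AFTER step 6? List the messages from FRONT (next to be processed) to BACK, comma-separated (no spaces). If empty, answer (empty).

After 1 (send(from=A, to=B, msg='resp')): A:[] B:[resp]
After 2 (send(from=A, to=B, msg='data')): A:[] B:[resp,data]
After 3 (process(A)): A:[] B:[resp,data]
After 4 (send(from=A, to=B, msg='start')): A:[] B:[resp,data,start]
After 5 (send(from=B, to=A, msg='sync')): A:[sync] B:[resp,data,start]
After 6 (send(from=B, to=A, msg='pong')): A:[sync,pong] B:[resp,data,start]

resp,data,start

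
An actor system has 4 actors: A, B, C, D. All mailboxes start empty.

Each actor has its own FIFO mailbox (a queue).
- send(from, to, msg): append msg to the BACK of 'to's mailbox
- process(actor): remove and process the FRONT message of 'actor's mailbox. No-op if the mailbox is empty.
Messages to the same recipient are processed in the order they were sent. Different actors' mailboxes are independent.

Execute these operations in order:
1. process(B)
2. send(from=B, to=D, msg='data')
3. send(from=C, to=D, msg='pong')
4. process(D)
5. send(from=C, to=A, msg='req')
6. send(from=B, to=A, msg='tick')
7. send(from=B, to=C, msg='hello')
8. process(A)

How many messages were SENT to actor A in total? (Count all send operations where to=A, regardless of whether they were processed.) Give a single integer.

After 1 (process(B)): A:[] B:[] C:[] D:[]
After 2 (send(from=B, to=D, msg='data')): A:[] B:[] C:[] D:[data]
After 3 (send(from=C, to=D, msg='pong')): A:[] B:[] C:[] D:[data,pong]
After 4 (process(D)): A:[] B:[] C:[] D:[pong]
After 5 (send(from=C, to=A, msg='req')): A:[req] B:[] C:[] D:[pong]
After 6 (send(from=B, to=A, msg='tick')): A:[req,tick] B:[] C:[] D:[pong]
After 7 (send(from=B, to=C, msg='hello')): A:[req,tick] B:[] C:[hello] D:[pong]
After 8 (process(A)): A:[tick] B:[] C:[hello] D:[pong]

Answer: 2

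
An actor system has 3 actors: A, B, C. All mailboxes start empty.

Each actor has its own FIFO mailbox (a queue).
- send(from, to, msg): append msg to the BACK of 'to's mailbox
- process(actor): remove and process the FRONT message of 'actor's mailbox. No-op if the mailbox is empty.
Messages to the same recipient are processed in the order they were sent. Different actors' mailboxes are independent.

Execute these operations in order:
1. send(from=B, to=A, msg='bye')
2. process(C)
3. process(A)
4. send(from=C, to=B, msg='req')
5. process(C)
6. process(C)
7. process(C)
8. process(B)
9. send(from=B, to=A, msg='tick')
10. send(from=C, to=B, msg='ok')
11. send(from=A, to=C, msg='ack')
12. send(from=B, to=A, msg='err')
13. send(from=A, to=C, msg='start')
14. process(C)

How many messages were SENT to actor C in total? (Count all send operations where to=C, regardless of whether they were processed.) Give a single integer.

After 1 (send(from=B, to=A, msg='bye')): A:[bye] B:[] C:[]
After 2 (process(C)): A:[bye] B:[] C:[]
After 3 (process(A)): A:[] B:[] C:[]
After 4 (send(from=C, to=B, msg='req')): A:[] B:[req] C:[]
After 5 (process(C)): A:[] B:[req] C:[]
After 6 (process(C)): A:[] B:[req] C:[]
After 7 (process(C)): A:[] B:[req] C:[]
After 8 (process(B)): A:[] B:[] C:[]
After 9 (send(from=B, to=A, msg='tick')): A:[tick] B:[] C:[]
After 10 (send(from=C, to=B, msg='ok')): A:[tick] B:[ok] C:[]
After 11 (send(from=A, to=C, msg='ack')): A:[tick] B:[ok] C:[ack]
After 12 (send(from=B, to=A, msg='err')): A:[tick,err] B:[ok] C:[ack]
After 13 (send(from=A, to=C, msg='start')): A:[tick,err] B:[ok] C:[ack,start]
After 14 (process(C)): A:[tick,err] B:[ok] C:[start]

Answer: 2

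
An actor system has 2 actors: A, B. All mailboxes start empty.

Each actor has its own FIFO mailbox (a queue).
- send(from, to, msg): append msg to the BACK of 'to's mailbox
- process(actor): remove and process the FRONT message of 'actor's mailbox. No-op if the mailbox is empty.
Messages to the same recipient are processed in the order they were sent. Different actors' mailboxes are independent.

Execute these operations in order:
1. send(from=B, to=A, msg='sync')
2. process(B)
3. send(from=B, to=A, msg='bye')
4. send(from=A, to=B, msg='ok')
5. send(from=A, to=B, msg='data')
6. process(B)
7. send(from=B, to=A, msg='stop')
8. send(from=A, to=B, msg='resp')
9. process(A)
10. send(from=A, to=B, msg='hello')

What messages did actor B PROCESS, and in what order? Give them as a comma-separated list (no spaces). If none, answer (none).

Answer: ok

Derivation:
After 1 (send(from=B, to=A, msg='sync')): A:[sync] B:[]
After 2 (process(B)): A:[sync] B:[]
After 3 (send(from=B, to=A, msg='bye')): A:[sync,bye] B:[]
After 4 (send(from=A, to=B, msg='ok')): A:[sync,bye] B:[ok]
After 5 (send(from=A, to=B, msg='data')): A:[sync,bye] B:[ok,data]
After 6 (process(B)): A:[sync,bye] B:[data]
After 7 (send(from=B, to=A, msg='stop')): A:[sync,bye,stop] B:[data]
After 8 (send(from=A, to=B, msg='resp')): A:[sync,bye,stop] B:[data,resp]
After 9 (process(A)): A:[bye,stop] B:[data,resp]
After 10 (send(from=A, to=B, msg='hello')): A:[bye,stop] B:[data,resp,hello]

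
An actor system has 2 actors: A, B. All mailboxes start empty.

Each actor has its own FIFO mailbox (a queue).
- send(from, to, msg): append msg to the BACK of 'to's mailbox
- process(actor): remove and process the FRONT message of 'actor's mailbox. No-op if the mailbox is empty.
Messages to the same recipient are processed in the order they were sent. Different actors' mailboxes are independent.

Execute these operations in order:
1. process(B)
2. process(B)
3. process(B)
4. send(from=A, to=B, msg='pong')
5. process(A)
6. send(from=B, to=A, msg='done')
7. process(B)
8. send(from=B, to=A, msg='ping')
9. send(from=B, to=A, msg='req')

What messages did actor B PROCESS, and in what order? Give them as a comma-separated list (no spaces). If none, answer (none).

After 1 (process(B)): A:[] B:[]
After 2 (process(B)): A:[] B:[]
After 3 (process(B)): A:[] B:[]
After 4 (send(from=A, to=B, msg='pong')): A:[] B:[pong]
After 5 (process(A)): A:[] B:[pong]
After 6 (send(from=B, to=A, msg='done')): A:[done] B:[pong]
After 7 (process(B)): A:[done] B:[]
After 8 (send(from=B, to=A, msg='ping')): A:[done,ping] B:[]
After 9 (send(from=B, to=A, msg='req')): A:[done,ping,req] B:[]

Answer: pong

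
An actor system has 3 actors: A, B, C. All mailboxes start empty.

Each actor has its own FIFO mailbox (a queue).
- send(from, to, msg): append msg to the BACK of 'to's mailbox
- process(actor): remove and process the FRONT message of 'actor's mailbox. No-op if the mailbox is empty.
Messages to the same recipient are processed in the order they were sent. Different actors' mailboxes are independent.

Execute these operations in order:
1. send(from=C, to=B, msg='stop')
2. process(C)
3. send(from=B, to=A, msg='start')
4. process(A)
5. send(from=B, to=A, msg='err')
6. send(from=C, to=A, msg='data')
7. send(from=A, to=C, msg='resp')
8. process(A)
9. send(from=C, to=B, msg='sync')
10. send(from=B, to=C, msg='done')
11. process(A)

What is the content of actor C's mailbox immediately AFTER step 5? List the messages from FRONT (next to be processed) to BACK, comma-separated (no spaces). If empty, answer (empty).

After 1 (send(from=C, to=B, msg='stop')): A:[] B:[stop] C:[]
After 2 (process(C)): A:[] B:[stop] C:[]
After 3 (send(from=B, to=A, msg='start')): A:[start] B:[stop] C:[]
After 4 (process(A)): A:[] B:[stop] C:[]
After 5 (send(from=B, to=A, msg='err')): A:[err] B:[stop] C:[]

(empty)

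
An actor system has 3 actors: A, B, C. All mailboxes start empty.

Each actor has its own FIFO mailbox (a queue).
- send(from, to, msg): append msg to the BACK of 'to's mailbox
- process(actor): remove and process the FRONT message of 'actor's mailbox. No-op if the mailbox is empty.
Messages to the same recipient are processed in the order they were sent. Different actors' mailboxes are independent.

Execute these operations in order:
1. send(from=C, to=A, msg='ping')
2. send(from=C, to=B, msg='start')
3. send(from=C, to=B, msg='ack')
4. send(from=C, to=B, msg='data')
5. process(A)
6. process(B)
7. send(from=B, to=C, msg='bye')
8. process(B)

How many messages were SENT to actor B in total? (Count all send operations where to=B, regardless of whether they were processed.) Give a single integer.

Answer: 3

Derivation:
After 1 (send(from=C, to=A, msg='ping')): A:[ping] B:[] C:[]
After 2 (send(from=C, to=B, msg='start')): A:[ping] B:[start] C:[]
After 3 (send(from=C, to=B, msg='ack')): A:[ping] B:[start,ack] C:[]
After 4 (send(from=C, to=B, msg='data')): A:[ping] B:[start,ack,data] C:[]
After 5 (process(A)): A:[] B:[start,ack,data] C:[]
After 6 (process(B)): A:[] B:[ack,data] C:[]
After 7 (send(from=B, to=C, msg='bye')): A:[] B:[ack,data] C:[bye]
After 8 (process(B)): A:[] B:[data] C:[bye]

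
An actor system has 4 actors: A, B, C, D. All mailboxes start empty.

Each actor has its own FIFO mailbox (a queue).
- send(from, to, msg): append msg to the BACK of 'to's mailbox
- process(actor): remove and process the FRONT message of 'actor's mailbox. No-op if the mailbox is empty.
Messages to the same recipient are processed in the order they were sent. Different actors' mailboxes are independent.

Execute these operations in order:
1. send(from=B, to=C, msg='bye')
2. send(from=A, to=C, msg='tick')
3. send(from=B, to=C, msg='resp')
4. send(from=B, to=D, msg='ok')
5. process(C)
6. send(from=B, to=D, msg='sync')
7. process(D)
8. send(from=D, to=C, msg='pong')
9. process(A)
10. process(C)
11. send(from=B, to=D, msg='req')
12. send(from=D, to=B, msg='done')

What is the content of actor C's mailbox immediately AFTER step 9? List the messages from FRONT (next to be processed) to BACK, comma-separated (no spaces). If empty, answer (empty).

After 1 (send(from=B, to=C, msg='bye')): A:[] B:[] C:[bye] D:[]
After 2 (send(from=A, to=C, msg='tick')): A:[] B:[] C:[bye,tick] D:[]
After 3 (send(from=B, to=C, msg='resp')): A:[] B:[] C:[bye,tick,resp] D:[]
After 4 (send(from=B, to=D, msg='ok')): A:[] B:[] C:[bye,tick,resp] D:[ok]
After 5 (process(C)): A:[] B:[] C:[tick,resp] D:[ok]
After 6 (send(from=B, to=D, msg='sync')): A:[] B:[] C:[tick,resp] D:[ok,sync]
After 7 (process(D)): A:[] B:[] C:[tick,resp] D:[sync]
After 8 (send(from=D, to=C, msg='pong')): A:[] B:[] C:[tick,resp,pong] D:[sync]
After 9 (process(A)): A:[] B:[] C:[tick,resp,pong] D:[sync]

tick,resp,pong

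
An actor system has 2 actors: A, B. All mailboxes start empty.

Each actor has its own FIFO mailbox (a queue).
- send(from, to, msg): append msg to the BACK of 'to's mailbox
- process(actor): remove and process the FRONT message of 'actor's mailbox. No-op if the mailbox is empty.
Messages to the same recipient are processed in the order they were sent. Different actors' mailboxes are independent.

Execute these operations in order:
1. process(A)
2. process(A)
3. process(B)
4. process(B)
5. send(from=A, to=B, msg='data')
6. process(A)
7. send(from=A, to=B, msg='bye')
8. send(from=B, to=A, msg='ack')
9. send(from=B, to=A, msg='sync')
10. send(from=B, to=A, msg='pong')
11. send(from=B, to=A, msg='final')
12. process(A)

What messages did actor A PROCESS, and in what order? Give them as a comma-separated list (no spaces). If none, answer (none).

Answer: ack

Derivation:
After 1 (process(A)): A:[] B:[]
After 2 (process(A)): A:[] B:[]
After 3 (process(B)): A:[] B:[]
After 4 (process(B)): A:[] B:[]
After 5 (send(from=A, to=B, msg='data')): A:[] B:[data]
After 6 (process(A)): A:[] B:[data]
After 7 (send(from=A, to=B, msg='bye')): A:[] B:[data,bye]
After 8 (send(from=B, to=A, msg='ack')): A:[ack] B:[data,bye]
After 9 (send(from=B, to=A, msg='sync')): A:[ack,sync] B:[data,bye]
After 10 (send(from=B, to=A, msg='pong')): A:[ack,sync,pong] B:[data,bye]
After 11 (send(from=B, to=A, msg='final')): A:[ack,sync,pong,final] B:[data,bye]
After 12 (process(A)): A:[sync,pong,final] B:[data,bye]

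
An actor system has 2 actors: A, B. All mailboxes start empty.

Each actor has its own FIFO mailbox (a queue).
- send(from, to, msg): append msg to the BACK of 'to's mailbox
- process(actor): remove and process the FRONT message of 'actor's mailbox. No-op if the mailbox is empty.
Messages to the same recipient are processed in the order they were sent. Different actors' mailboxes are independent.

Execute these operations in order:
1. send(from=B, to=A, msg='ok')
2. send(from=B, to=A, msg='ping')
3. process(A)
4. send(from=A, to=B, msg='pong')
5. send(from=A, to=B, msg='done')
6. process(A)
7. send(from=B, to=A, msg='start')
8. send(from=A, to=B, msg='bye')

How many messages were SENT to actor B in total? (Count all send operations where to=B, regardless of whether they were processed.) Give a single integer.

After 1 (send(from=B, to=A, msg='ok')): A:[ok] B:[]
After 2 (send(from=B, to=A, msg='ping')): A:[ok,ping] B:[]
After 3 (process(A)): A:[ping] B:[]
After 4 (send(from=A, to=B, msg='pong')): A:[ping] B:[pong]
After 5 (send(from=A, to=B, msg='done')): A:[ping] B:[pong,done]
After 6 (process(A)): A:[] B:[pong,done]
After 7 (send(from=B, to=A, msg='start')): A:[start] B:[pong,done]
After 8 (send(from=A, to=B, msg='bye')): A:[start] B:[pong,done,bye]

Answer: 3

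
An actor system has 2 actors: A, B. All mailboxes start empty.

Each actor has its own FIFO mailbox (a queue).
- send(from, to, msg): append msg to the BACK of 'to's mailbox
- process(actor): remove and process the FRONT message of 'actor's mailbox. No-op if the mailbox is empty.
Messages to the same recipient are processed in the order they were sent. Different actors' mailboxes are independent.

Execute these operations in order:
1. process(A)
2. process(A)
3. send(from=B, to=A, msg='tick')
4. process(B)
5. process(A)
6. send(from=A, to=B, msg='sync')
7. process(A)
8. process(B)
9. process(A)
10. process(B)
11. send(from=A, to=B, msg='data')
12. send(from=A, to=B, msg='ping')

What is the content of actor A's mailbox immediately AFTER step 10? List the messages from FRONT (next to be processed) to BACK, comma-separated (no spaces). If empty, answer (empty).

After 1 (process(A)): A:[] B:[]
After 2 (process(A)): A:[] B:[]
After 3 (send(from=B, to=A, msg='tick')): A:[tick] B:[]
After 4 (process(B)): A:[tick] B:[]
After 5 (process(A)): A:[] B:[]
After 6 (send(from=A, to=B, msg='sync')): A:[] B:[sync]
After 7 (process(A)): A:[] B:[sync]
After 8 (process(B)): A:[] B:[]
After 9 (process(A)): A:[] B:[]
After 10 (process(B)): A:[] B:[]

(empty)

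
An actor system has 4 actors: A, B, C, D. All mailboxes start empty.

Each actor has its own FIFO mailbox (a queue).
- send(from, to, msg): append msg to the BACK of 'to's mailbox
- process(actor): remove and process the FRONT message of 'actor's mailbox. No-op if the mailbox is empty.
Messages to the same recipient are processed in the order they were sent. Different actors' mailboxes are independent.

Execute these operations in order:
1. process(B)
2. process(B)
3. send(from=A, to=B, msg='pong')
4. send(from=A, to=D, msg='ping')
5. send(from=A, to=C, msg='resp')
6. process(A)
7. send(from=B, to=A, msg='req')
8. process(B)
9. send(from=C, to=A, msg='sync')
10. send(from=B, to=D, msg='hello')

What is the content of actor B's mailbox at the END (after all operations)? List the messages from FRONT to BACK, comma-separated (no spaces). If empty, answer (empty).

After 1 (process(B)): A:[] B:[] C:[] D:[]
After 2 (process(B)): A:[] B:[] C:[] D:[]
After 3 (send(from=A, to=B, msg='pong')): A:[] B:[pong] C:[] D:[]
After 4 (send(from=A, to=D, msg='ping')): A:[] B:[pong] C:[] D:[ping]
After 5 (send(from=A, to=C, msg='resp')): A:[] B:[pong] C:[resp] D:[ping]
After 6 (process(A)): A:[] B:[pong] C:[resp] D:[ping]
After 7 (send(from=B, to=A, msg='req')): A:[req] B:[pong] C:[resp] D:[ping]
After 8 (process(B)): A:[req] B:[] C:[resp] D:[ping]
After 9 (send(from=C, to=A, msg='sync')): A:[req,sync] B:[] C:[resp] D:[ping]
After 10 (send(from=B, to=D, msg='hello')): A:[req,sync] B:[] C:[resp] D:[ping,hello]

Answer: (empty)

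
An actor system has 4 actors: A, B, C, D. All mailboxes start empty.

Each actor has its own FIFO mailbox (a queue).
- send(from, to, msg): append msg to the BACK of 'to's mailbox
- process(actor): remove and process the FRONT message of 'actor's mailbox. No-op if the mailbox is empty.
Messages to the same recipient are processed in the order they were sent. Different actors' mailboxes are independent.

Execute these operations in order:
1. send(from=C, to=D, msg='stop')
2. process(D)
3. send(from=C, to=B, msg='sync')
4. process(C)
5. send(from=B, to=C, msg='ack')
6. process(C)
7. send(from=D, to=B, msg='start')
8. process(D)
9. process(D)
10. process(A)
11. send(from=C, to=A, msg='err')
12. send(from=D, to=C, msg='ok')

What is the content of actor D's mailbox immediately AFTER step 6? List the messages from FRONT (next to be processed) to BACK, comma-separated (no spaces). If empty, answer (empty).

After 1 (send(from=C, to=D, msg='stop')): A:[] B:[] C:[] D:[stop]
After 2 (process(D)): A:[] B:[] C:[] D:[]
After 3 (send(from=C, to=B, msg='sync')): A:[] B:[sync] C:[] D:[]
After 4 (process(C)): A:[] B:[sync] C:[] D:[]
After 5 (send(from=B, to=C, msg='ack')): A:[] B:[sync] C:[ack] D:[]
After 6 (process(C)): A:[] B:[sync] C:[] D:[]

(empty)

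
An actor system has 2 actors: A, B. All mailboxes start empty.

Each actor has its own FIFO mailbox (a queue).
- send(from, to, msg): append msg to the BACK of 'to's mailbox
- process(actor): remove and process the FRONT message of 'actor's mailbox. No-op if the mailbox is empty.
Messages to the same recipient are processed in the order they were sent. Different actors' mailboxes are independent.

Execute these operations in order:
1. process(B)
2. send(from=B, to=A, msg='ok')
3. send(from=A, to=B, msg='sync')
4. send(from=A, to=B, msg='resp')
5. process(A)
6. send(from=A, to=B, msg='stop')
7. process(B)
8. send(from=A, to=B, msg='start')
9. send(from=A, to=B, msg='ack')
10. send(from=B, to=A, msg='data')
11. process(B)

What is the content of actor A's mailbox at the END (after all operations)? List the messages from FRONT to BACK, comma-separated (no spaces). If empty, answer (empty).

After 1 (process(B)): A:[] B:[]
After 2 (send(from=B, to=A, msg='ok')): A:[ok] B:[]
After 3 (send(from=A, to=B, msg='sync')): A:[ok] B:[sync]
After 4 (send(from=A, to=B, msg='resp')): A:[ok] B:[sync,resp]
After 5 (process(A)): A:[] B:[sync,resp]
After 6 (send(from=A, to=B, msg='stop')): A:[] B:[sync,resp,stop]
After 7 (process(B)): A:[] B:[resp,stop]
After 8 (send(from=A, to=B, msg='start')): A:[] B:[resp,stop,start]
After 9 (send(from=A, to=B, msg='ack')): A:[] B:[resp,stop,start,ack]
After 10 (send(from=B, to=A, msg='data')): A:[data] B:[resp,stop,start,ack]
After 11 (process(B)): A:[data] B:[stop,start,ack]

Answer: data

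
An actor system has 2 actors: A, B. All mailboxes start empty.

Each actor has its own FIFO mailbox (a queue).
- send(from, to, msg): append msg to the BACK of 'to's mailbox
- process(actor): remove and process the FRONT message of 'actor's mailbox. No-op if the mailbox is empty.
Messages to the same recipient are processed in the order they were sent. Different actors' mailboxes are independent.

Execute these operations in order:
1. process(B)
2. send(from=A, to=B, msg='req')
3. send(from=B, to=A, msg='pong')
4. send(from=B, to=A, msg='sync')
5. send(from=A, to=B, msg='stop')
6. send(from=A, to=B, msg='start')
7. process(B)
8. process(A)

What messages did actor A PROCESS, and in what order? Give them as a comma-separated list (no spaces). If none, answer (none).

After 1 (process(B)): A:[] B:[]
After 2 (send(from=A, to=B, msg='req')): A:[] B:[req]
After 3 (send(from=B, to=A, msg='pong')): A:[pong] B:[req]
After 4 (send(from=B, to=A, msg='sync')): A:[pong,sync] B:[req]
After 5 (send(from=A, to=B, msg='stop')): A:[pong,sync] B:[req,stop]
After 6 (send(from=A, to=B, msg='start')): A:[pong,sync] B:[req,stop,start]
After 7 (process(B)): A:[pong,sync] B:[stop,start]
After 8 (process(A)): A:[sync] B:[stop,start]

Answer: pong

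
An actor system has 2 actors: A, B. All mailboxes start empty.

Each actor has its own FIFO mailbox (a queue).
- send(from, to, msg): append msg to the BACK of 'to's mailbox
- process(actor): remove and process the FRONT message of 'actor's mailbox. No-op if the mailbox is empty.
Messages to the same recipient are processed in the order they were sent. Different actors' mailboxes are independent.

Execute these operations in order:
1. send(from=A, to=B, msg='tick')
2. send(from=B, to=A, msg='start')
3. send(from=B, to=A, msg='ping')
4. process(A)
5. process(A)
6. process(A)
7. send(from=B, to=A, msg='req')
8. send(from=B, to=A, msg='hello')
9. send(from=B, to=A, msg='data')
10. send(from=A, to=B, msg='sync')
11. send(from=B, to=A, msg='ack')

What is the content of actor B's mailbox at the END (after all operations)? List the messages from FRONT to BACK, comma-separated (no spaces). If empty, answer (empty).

Answer: tick,sync

Derivation:
After 1 (send(from=A, to=B, msg='tick')): A:[] B:[tick]
After 2 (send(from=B, to=A, msg='start')): A:[start] B:[tick]
After 3 (send(from=B, to=A, msg='ping')): A:[start,ping] B:[tick]
After 4 (process(A)): A:[ping] B:[tick]
After 5 (process(A)): A:[] B:[tick]
After 6 (process(A)): A:[] B:[tick]
After 7 (send(from=B, to=A, msg='req')): A:[req] B:[tick]
After 8 (send(from=B, to=A, msg='hello')): A:[req,hello] B:[tick]
After 9 (send(from=B, to=A, msg='data')): A:[req,hello,data] B:[tick]
After 10 (send(from=A, to=B, msg='sync')): A:[req,hello,data] B:[tick,sync]
After 11 (send(from=B, to=A, msg='ack')): A:[req,hello,data,ack] B:[tick,sync]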